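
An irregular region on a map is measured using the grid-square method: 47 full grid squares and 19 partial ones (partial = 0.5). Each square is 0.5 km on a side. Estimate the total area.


effective squares = 47 + 19 * 0.5 = 56.5
area = 56.5 * 0.25 = 14.125 km^2

14.125 km^2


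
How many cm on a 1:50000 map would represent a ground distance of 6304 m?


map_cm = 6304 * 100 / 50000 = 12.608 cm ≈ 12.61 cm

12.61 cm


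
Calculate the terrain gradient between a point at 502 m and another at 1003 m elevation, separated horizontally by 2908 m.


gradient = (1003 - 502) / 2908 = 501 / 2908 = 0.1723

0.1723


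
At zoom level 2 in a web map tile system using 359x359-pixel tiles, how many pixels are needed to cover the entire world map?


tiles per axis = 2^2 = 4
total tiles = 4^2 = 16
pixels per axis = 4 * 359 = 1436
total pixels = 1436^2 = 2062096

2062096 pixels


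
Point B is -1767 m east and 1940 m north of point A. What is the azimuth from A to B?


az = atan2(-1767, 1940) = -42.3 deg
adjusted to 0-360: 317.7 degrees

317.7 degrees


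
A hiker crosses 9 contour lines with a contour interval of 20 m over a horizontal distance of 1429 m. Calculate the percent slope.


elevation change = 9 * 20 = 180 m
slope = 180 / 1429 * 100 = 12.6%

12.6%


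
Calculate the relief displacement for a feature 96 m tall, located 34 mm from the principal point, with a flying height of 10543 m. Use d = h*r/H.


d = h * r / H = 96 * 34 / 10543 = 0.31 mm

0.31 mm


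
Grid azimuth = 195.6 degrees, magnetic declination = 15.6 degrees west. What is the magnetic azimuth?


magnetic azimuth = grid azimuth - declination (east +ve)
mag_az = 195.6 - -15.6 = 211.2 degrees

211.2 degrees


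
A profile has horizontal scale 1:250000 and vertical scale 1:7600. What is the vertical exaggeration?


VE = horizontal_scale / vertical_scale = 250000 / 7600 ≈ 32.9

32.9x


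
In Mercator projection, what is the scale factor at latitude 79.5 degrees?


SF = 1 / cos(79.5) = 1 / 0.182236 = 5.487

5.487


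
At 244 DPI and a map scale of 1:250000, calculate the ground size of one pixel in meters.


pixel_cm = 2.54 / 244 ≈ 0.01041 cm
ground = pixel_cm * 250000 / 100 = 2.54 * 250000 / (244 * 100) = 635000 / 24400 ≈ 26.02 m

26.02 m


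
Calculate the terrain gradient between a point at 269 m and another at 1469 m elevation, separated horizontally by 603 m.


gradient = (1469 - 269) / 603 = 1200 / 603 = 1.99

1.99


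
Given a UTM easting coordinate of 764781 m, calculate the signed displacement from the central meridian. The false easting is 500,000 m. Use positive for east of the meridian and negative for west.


displacement = 764781 - 500000 = 264781 m

264781 m


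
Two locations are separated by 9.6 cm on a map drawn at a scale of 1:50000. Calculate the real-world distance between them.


ground = 9.6 cm * 50000 / 100 = 4800.0 m = 4.8 km

4.8 km


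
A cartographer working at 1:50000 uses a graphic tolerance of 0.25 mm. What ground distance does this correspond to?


ground = 0.25 mm * 50000 / 1000 = 12.5 m

12.5 m


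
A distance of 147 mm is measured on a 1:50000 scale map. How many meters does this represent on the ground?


ground = 147 mm * 50000 / 1000 = 7350.0 m

7350.0 m


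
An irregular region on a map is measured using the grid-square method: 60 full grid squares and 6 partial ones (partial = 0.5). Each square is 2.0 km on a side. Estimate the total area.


effective squares = 60 + 6 * 0.5 = 63.0
area = 63.0 * 4.0 = 252.0 km^2

252.0 km^2


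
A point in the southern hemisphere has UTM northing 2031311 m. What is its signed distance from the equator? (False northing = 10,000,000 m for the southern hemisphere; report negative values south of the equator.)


For southern: actual = 2031311 - 10000000 = -7968689 m

-7968689 m


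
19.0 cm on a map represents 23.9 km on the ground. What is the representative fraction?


ground = 23.9 km = 2390000 cm; RF denominator = ground / map = 2390000 / 19.0 ≈ 125789; RF = 1:125789

1:125789


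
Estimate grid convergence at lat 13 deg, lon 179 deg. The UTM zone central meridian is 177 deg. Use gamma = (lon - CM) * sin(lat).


gamma = (179 - 177) * sin(13) = 2 * 0.224951 = 0.45 degrees

0.45 degrees


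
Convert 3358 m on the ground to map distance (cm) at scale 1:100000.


map_cm = 3358 * 100 / 100000 = 3.358 cm ≈ 3.36 cm

3.36 cm


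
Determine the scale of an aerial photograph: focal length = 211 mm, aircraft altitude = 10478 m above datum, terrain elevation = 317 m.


scale = f / (H - h) = 211 mm / 10161 m = 211 / 10161000 = 1:48156

1:48156


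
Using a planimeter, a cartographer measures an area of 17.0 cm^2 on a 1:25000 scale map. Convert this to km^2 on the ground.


ground_area = 17.0 * (25000/100)^2 = 1062500.0 m^2 = 1.0625 km^2 ≈ 1.063 km^2

1.063 km^2


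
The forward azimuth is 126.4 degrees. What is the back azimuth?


back azimuth = (126.4 + 180) mod 360 = 306.4 degrees

306.4 degrees


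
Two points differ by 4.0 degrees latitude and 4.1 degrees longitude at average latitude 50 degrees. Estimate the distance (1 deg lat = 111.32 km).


dlat_km = 4.0 * 111.32 = 445.28
dlon_km = 4.1 * 111.32 * cos(50) ≈ 293.376
dist = sqrt(445.28^2 + 293.376^2) ≈ 533.2 km

533.2 km


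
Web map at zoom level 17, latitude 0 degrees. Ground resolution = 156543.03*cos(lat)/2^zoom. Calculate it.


res = 156543.03 * cos(0) / 2^17 = 156543.03 * 1.0 / 131072 = 1.19 m/pixel

1.19 m/pixel


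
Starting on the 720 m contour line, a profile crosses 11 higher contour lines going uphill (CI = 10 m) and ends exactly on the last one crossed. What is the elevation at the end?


elevation = 720 + 11 * 10 = 830 m

830 m


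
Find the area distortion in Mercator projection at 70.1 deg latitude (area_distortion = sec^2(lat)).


area_distortion = 1/cos^2(70.1) = 8.631

8.631


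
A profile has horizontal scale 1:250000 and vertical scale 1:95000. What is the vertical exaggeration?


VE = horizontal_scale / vertical_scale = 250000 / 95000 ≈ 2.6

2.6x


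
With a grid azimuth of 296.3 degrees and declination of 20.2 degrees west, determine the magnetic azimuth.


magnetic azimuth = grid azimuth - declination (east +ve)
mag_az = 296.3 - -20.2 = 316.5 degrees

316.5 degrees


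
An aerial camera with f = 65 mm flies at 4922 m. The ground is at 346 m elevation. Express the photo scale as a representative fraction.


scale = f / (H - h) = 65 mm / 4576 m = 65 / 4576000 = 1:70400

1:70400


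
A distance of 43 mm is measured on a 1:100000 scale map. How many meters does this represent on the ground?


ground = 43 mm * 100000 / 1000 = 4300.0 m

4300.0 m


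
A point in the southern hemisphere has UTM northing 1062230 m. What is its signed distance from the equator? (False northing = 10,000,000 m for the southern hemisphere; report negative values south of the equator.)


For southern: actual = 1062230 - 10000000 = -8937770 m

-8937770 m


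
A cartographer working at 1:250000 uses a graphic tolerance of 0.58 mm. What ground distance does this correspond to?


ground = 0.58 mm * 250000 / 1000 = 145.0 m

145.0 m


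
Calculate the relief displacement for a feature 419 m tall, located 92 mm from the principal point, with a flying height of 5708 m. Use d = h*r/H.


d = h * r / H = 419 * 92 / 5708 = 6.75 mm

6.75 mm


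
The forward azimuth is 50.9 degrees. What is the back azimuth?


back azimuth = (50.9 + 180) mod 360 = 230.9 degrees

230.9 degrees


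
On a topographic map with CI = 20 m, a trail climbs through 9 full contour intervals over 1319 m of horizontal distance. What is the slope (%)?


elevation change = 9 * 20 = 180 m
slope = 180 / 1319 * 100 = 13.6%

13.6%


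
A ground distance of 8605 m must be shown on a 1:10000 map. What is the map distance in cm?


map_cm = 8605 * 100 / 10000 = 86.05 cm

86.05 cm


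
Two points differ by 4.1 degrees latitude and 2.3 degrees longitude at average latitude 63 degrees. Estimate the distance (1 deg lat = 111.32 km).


dlat_km = 4.1 * 111.32 = 456.412
dlon_km = 2.3 * 111.32 * cos(63) ≈ 116.238
dist = sqrt(456.412^2 + 116.238^2) ≈ 471.0 km

471.0 km


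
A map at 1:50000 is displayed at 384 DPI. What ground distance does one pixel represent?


pixel_cm = 2.54 / 384 ≈ 0.006615 cm
ground = pixel_cm * 50000 / 100 = 2.54 * 50000 / (384 * 100) = 127000 / 38400 ≈ 3.31 m

3.31 m


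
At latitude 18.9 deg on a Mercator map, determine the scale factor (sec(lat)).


SF = 1 / cos(18.9) = 1 / 0.946085 = 1.057

1.057


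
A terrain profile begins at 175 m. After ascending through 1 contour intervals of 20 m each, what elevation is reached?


elevation = 175 + 1 * 20 = 195 m

195 m


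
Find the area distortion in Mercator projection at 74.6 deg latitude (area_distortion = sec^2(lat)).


area_distortion = 1/cos^2(74.6) = 14.18

14.18


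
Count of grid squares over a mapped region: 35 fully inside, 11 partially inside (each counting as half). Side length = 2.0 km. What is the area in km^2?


effective squares = 35 + 11 * 0.5 = 40.5
area = 40.5 * 4.0 = 162.0 km^2

162.0 km^2


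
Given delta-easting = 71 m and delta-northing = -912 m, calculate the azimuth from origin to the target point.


az = atan2(71, -912) = 175.5 deg
adjusted to 0-360: 175.5 degrees

175.5 degrees


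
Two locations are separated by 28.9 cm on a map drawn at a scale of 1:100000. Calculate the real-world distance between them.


ground = 28.9 cm * 100000 / 100 = 28900.0 m = 28.9 km

28.9 km


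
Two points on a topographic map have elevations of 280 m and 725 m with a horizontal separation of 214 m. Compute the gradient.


gradient = (725 - 280) / 214 = 445 / 214 = 2.0794

2.0794


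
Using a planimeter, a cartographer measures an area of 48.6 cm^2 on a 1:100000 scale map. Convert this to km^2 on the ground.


ground_area = 48.6 * (100000/100)^2 = 48600000.0 m^2 = 48.6 km^2

48.6 km^2


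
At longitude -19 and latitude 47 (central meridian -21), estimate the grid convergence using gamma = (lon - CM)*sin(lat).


gamma = (-19 - -21) * sin(47) = 2 * 0.731354 = 1.463 degrees

1.463 degrees


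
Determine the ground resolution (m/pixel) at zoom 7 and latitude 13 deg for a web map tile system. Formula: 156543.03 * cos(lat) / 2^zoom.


res = 156543.03 * cos(13) / 2^7 = 156543.03 * 0.97437006 / 128 = 1191.65 m/pixel

1191.65 m/pixel


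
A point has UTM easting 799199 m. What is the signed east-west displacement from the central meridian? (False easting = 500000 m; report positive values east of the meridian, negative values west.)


displacement = 799199 - 500000 = 299199 m

299199 m


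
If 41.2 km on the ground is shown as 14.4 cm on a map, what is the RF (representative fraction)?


ground = 41.2 km = 4120000 cm; RF denominator = ground / map = 4120000 / 14.4 ≈ 286111; RF = 1:286111

1:286111


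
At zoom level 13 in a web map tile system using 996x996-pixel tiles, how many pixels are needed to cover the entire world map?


tiles per axis = 2^13 = 8192
total tiles = 8192^2 = 67108864
pixels per axis = 8192 * 996 = 8159232
total pixels = 8159232^2 = 66573066829824

66573066829824 pixels


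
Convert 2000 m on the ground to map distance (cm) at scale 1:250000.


map_cm = 2000 * 100 / 250000 = 0.8 cm

0.8 cm


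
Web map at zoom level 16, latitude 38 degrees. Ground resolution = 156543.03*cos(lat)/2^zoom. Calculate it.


res = 156543.03 * cos(38) / 2^16 = 156543.03 * 0.78801075 / 65536 = 1.88 m/pixel

1.88 m/pixel


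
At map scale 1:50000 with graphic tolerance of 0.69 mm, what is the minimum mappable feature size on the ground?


ground = 0.69 mm * 50000 / 1000 = 34.5 m

34.5 m


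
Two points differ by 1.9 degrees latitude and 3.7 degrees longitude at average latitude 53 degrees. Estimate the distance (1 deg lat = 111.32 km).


dlat_km = 1.9 * 111.32 = 211.508
dlon_km = 3.7 * 111.32 * cos(53) ≈ 247.878
dist = sqrt(211.508^2 + 247.878^2) ≈ 325.9 km

325.9 km


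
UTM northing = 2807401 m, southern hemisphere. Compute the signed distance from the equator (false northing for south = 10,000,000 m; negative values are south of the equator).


For southern: actual = 2807401 - 10000000 = -7192599 m

-7192599 m


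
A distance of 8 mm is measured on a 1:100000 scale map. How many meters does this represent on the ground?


ground = 8 mm * 100000 / 1000 = 800.0 m

800.0 m


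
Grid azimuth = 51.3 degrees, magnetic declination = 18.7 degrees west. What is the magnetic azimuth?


magnetic azimuth = grid azimuth - declination (east +ve)
mag_az = 51.3 - -18.7 = 70.0 degrees

70.0 degrees


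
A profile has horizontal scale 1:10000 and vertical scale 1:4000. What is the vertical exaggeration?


VE = horizontal_scale / vertical_scale = 10000 / 4000 = 2.5

2.5x


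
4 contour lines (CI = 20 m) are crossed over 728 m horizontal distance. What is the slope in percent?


elevation change = 4 * 20 = 80 m
slope = 80 / 728 * 100 = 11.0%

11.0%


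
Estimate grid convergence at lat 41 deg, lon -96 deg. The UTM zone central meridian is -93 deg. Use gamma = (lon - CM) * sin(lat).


gamma = (-96 - -93) * sin(41) = -3 * 0.656059 = -1.968 degrees

-1.968 degrees


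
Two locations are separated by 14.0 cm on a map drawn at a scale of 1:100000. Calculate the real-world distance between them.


ground = 14.0 cm * 100000 / 100 = 14000.0 m = 14.0 km

14.0 km


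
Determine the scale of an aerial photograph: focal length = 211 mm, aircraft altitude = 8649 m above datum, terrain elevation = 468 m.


scale = f / (H - h) = 211 mm / 8181 m = 211 / 8181000 = 1:38773

1:38773


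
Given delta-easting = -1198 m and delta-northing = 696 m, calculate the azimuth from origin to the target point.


az = atan2(-1198, 696) = -59.8 deg
adjusted to 0-360: 300.2 degrees

300.2 degrees


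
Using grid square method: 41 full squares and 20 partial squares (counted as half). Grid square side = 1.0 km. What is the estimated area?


effective squares = 41 + 20 * 0.5 = 51.0
area = 51.0 * 1.0 = 51.0 km^2

51.0 km^2


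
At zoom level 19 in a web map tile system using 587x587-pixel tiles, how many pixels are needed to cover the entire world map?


tiles per axis = 2^19 = 524288
total tiles = 524288^2 = 274877906944
pixels per axis = 524288 * 587 = 307757056
total pixels = 307757056^2 = 94714405517787136

94714405517787136 pixels


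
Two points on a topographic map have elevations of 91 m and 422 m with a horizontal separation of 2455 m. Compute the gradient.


gradient = (422 - 91) / 2455 = 331 / 2455 = 0.1348

0.1348


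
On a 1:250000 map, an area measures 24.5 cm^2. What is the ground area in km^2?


ground_area = 24.5 * (250000/100)^2 = 153125000.0 m^2 = 153.125 km^2

153.125 km^2


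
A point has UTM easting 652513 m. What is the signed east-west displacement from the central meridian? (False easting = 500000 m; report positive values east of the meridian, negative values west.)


displacement = 652513 - 500000 = 152513 m

152513 m


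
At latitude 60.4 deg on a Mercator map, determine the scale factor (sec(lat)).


SF = 1 / cos(60.4) = 1 / 0.493942 = 2.025

2.025


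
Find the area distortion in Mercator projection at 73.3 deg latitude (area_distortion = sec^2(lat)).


area_distortion = 1/cos^2(73.3) = 12.11

12.11


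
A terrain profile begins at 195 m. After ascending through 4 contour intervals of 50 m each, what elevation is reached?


elevation = 195 + 4 * 50 = 395 m

395 m


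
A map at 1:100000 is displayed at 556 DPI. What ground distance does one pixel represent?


pixel_cm = 2.54 / 556 ≈ 0.004568 cm
ground = pixel_cm * 100000 / 100 = 2.54 * 100000 / (556 * 100) = 254000 / 55600 ≈ 4.57 m

4.57 m


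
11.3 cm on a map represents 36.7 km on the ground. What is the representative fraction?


ground = 36.7 km = 3670000 cm; RF denominator = ground / map = 3670000 / 11.3 ≈ 324779; RF = 1:324779

1:324779


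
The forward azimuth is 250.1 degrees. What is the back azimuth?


back azimuth = (250.1 + 180) mod 360 = 70.1 degrees

70.1 degrees


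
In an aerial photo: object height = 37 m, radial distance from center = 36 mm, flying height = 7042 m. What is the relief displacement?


d = h * r / H = 37 * 36 / 7042 = 0.19 mm

0.19 mm


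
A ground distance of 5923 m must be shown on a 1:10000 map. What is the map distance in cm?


map_cm = 5923 * 100 / 10000 = 59.23 cm

59.23 cm


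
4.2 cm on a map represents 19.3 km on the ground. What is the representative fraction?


ground = 19.3 km = 1930000 cm; RF denominator = ground / map = 1930000 / 4.2 ≈ 459524; RF = 1:459524

1:459524


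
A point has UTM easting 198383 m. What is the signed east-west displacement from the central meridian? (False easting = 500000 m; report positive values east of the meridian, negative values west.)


displacement = 198383 - 500000 = -301617 m

-301617 m


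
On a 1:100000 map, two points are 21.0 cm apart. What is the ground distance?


ground = 21.0 cm * 100000 / 100 = 21000.0 m = 21.0 km

21.0 km


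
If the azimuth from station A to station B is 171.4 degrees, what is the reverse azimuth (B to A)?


back azimuth = (171.4 + 180) mod 360 = 351.4 degrees

351.4 degrees


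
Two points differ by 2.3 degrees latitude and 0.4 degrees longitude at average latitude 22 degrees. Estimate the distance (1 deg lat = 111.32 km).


dlat_km = 2.3 * 111.32 = 256.036
dlon_km = 0.4 * 111.32 * cos(22) ≈ 41.286
dist = sqrt(256.036^2 + 41.286^2) ≈ 259.3 km

259.3 km


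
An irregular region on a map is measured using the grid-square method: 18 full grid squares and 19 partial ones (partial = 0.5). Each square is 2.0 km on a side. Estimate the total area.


effective squares = 18 + 19 * 0.5 = 27.5
area = 27.5 * 4.0 = 110.0 km^2

110.0 km^2


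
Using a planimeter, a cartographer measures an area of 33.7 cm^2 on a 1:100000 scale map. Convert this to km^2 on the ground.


ground_area = 33.7 * (100000/100)^2 = 33700000.0 m^2 = 33.7 km^2

33.7 km^2


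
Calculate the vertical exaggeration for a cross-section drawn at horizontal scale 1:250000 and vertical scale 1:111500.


VE = horizontal_scale / vertical_scale = 250000 / 111500 ≈ 2.2

2.2x


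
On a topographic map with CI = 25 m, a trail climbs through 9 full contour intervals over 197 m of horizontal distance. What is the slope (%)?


elevation change = 9 * 25 = 225 m
slope = 225 / 197 * 100 = 114.2%

114.2%


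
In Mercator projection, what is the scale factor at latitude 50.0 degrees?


SF = 1 / cos(50.0) = 1 / 0.642788 = 1.556

1.556


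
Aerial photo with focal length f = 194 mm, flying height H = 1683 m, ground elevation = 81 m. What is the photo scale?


scale = f / (H - h) = 194 mm / 1602 m = 194 / 1602000 = 1:8258

1:8258


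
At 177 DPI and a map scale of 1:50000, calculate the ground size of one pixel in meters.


pixel_cm = 2.54 / 177 ≈ 0.01435 cm
ground = pixel_cm * 50000 / 100 = 2.54 * 50000 / (177 * 100) = 127000 / 17700 ≈ 7.18 m

7.18 m


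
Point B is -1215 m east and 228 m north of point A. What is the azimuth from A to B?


az = atan2(-1215, 228) = -79.4 deg
adjusted to 0-360: 280.6 degrees

280.6 degrees


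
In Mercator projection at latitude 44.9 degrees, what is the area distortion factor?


area_distortion = 1/cos^2(44.9) = 1.993

1.993


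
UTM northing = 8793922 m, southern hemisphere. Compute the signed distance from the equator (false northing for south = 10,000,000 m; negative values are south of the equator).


For southern: actual = 8793922 - 10000000 = -1206078 m

-1206078 m


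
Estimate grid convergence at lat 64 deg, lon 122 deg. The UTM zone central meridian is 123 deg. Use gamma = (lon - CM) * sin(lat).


gamma = (122 - 123) * sin(64) = -1 * 0.898794 = -0.899 degrees

-0.899 degrees


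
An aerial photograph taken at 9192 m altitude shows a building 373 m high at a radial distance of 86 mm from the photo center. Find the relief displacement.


d = h * r / H = 373 * 86 / 9192 = 3.49 mm

3.49 mm


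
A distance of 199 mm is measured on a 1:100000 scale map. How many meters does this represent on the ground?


ground = 199 mm * 100000 / 1000 = 19900.0 m

19900.0 m


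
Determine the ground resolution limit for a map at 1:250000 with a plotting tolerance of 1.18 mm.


ground = 1.18 mm * 250000 / 1000 = 295.0 m

295.0 m


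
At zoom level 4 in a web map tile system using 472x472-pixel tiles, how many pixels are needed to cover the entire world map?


tiles per axis = 2^4 = 16
total tiles = 16^2 = 256
pixels per axis = 16 * 472 = 7552
total pixels = 7552^2 = 57032704

57032704 pixels


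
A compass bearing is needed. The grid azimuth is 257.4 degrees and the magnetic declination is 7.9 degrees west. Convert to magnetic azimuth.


magnetic azimuth = grid azimuth - declination (east +ve)
mag_az = 257.4 - -7.9 = 265.3 degrees

265.3 degrees


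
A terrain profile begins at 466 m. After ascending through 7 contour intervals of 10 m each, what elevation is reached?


elevation = 466 + 7 * 10 = 536 m

536 m


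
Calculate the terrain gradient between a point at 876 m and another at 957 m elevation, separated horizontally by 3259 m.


gradient = (957 - 876) / 3259 = 81 / 3259 = 0.0249

0.0249


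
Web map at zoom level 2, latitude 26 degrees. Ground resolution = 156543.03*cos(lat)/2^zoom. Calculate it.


res = 156543.03 * cos(26) / 2^2 = 156543.03 * 0.89879405 / 4 = 35174.99 m/pixel

35174.99 m/pixel


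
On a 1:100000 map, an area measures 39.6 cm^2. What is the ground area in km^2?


ground_area = 39.6 * (100000/100)^2 = 39600000.0 m^2 = 39.6 km^2

39.6 km^2


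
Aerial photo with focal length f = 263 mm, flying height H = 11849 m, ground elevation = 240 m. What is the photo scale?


scale = f / (H - h) = 263 mm / 11609 m = 263 / 11609000 = 1:44141

1:44141


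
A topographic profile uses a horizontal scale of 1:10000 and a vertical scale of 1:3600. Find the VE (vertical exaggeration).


VE = horizontal_scale / vertical_scale = 10000 / 3600 ≈ 2.8

2.8x


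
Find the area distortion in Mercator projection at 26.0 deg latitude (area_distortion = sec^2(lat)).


area_distortion = 1/cos^2(26.0) = 1.238

1.238


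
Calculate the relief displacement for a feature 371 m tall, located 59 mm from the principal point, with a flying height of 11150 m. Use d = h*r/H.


d = h * r / H = 371 * 59 / 11150 = 1.96 mm

1.96 mm


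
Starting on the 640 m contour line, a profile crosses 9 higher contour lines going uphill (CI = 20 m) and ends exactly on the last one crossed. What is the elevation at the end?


elevation = 640 + 9 * 20 = 820 m

820 m


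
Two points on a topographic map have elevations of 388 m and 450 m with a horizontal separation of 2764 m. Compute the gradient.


gradient = (450 - 388) / 2764 = 62 / 2764 = 0.0224

0.0224


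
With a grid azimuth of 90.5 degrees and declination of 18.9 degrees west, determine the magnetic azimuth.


magnetic azimuth = grid azimuth - declination (east +ve)
mag_az = 90.5 - -18.9 = 109.4 degrees

109.4 degrees


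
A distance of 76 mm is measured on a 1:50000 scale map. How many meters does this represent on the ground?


ground = 76 mm * 50000 / 1000 = 3800.0 m

3800.0 m


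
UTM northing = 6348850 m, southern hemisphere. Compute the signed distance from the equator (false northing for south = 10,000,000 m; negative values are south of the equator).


For southern: actual = 6348850 - 10000000 = -3651150 m

-3651150 m


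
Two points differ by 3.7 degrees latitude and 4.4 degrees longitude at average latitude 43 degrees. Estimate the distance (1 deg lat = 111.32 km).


dlat_km = 3.7 * 111.32 = 411.884
dlon_km = 4.4 * 111.32 * cos(43) ≈ 358.223
dist = sqrt(411.884^2 + 358.223^2) ≈ 545.9 km

545.9 km


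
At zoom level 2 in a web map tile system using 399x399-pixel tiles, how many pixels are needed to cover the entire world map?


tiles per axis = 2^2 = 4
total tiles = 4^2 = 16
pixels per axis = 4 * 399 = 1596
total pixels = 1596^2 = 2547216

2547216 pixels


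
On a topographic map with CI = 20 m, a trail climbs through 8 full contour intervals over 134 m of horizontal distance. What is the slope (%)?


elevation change = 8 * 20 = 160 m
slope = 160 / 134 * 100 = 119.4%

119.4%


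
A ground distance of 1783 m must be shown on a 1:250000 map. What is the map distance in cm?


map_cm = 1783 * 100 / 250000 = 0.7132 cm ≈ 0.71 cm

0.71 cm


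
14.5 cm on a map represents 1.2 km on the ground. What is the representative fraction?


ground = 1.2 km = 120000 cm; RF denominator = ground / map = 120000 / 14.5 ≈ 8276; RF = 1:8276

1:8276


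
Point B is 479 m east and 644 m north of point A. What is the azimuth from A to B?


az = atan2(479, 644) = 36.6 deg
adjusted to 0-360: 36.6 degrees

36.6 degrees


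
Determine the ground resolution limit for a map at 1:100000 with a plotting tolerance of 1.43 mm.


ground = 1.43 mm * 100000 / 1000 = 143.0 m

143.0 m


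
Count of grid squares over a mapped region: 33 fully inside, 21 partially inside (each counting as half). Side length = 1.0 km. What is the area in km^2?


effective squares = 33 + 21 * 0.5 = 43.5
area = 43.5 * 1.0 = 43.5 km^2

43.5 km^2


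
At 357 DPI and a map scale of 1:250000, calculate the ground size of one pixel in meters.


pixel_cm = 2.54 / 357 ≈ 0.007115 cm
ground = pixel_cm * 250000 / 100 = 2.54 * 250000 / (357 * 100) = 635000 / 35700 ≈ 17.79 m

17.79 m


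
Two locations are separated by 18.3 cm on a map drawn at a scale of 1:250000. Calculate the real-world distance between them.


ground = 18.3 cm * 250000 / 100 = 45750.0 m = 45.75 km

45.75 km


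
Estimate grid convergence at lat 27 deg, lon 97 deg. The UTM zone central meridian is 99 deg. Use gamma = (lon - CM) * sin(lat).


gamma = (97 - 99) * sin(27) = -2 * 0.45399 = -0.908 degrees

-0.908 degrees


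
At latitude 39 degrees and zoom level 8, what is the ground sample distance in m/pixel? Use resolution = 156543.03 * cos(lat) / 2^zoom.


res = 156543.03 * cos(39) / 2^8 = 156543.03 * 0.77714596 / 256 = 475.22 m/pixel

475.22 m/pixel


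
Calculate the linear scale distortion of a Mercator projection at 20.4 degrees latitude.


SF = 1 / cos(20.4) = 1 / 0.937282 = 1.067

1.067


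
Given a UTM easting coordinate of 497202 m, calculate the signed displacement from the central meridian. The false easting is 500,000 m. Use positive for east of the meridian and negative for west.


displacement = 497202 - 500000 = -2798 m

-2798 m


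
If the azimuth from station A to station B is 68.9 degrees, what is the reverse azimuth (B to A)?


back azimuth = (68.9 + 180) mod 360 = 248.9 degrees

248.9 degrees


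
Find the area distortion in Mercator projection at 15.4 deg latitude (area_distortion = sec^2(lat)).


area_distortion = 1/cos^2(15.4) = 1.076

1.076


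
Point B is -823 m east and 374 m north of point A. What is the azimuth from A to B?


az = atan2(-823, 374) = -65.6 deg
adjusted to 0-360: 294.4 degrees

294.4 degrees


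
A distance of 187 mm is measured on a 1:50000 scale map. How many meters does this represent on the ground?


ground = 187 mm * 50000 / 1000 = 9350.0 m

9350.0 m


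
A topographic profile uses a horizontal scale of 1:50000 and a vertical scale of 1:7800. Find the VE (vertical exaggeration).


VE = horizontal_scale / vertical_scale = 50000 / 7800 ≈ 6.4

6.4x


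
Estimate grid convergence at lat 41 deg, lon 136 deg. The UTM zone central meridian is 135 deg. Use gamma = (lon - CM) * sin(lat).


gamma = (136 - 135) * sin(41) = 1 * 0.656059 = 0.656 degrees

0.656 degrees


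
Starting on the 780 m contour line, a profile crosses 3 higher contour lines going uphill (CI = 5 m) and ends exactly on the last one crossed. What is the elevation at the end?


elevation = 780 + 3 * 5 = 795 m

795 m


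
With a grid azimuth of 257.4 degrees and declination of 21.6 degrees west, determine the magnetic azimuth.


magnetic azimuth = grid azimuth - declination (east +ve)
mag_az = 257.4 - -21.6 = 279.0 degrees

279.0 degrees


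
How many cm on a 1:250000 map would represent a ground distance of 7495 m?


map_cm = 7495 * 100 / 250000 = 2.998 cm ≈ 3.0 cm

3.0 cm


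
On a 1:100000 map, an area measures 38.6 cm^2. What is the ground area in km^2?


ground_area = 38.6 * (100000/100)^2 = 38600000.0 m^2 = 38.6 km^2

38.6 km^2


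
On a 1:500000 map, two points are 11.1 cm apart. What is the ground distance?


ground = 11.1 cm * 500000 / 100 = 55500.0 m = 55.5 km

55.5 km


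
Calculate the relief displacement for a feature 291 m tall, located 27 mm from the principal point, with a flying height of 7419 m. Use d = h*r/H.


d = h * r / H = 291 * 27 / 7419 = 1.06 mm

1.06 mm


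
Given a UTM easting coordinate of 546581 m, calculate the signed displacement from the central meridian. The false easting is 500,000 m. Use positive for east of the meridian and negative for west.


displacement = 546581 - 500000 = 46581 m

46581 m


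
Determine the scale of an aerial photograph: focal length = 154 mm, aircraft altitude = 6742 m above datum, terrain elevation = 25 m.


scale = f / (H - h) = 154 mm / 6717 m = 154 / 6717000 = 1:43617

1:43617


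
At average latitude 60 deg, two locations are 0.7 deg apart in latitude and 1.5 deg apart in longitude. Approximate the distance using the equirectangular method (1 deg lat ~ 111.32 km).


dlat_km = 0.7 * 111.32 = 77.924
dlon_km = 1.5 * 111.32 * cos(60) ≈ 83.49
dist = sqrt(77.924^2 + 83.49^2) ≈ 114.2 km

114.2 km


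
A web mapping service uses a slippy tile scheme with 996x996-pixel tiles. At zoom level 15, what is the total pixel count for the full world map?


tiles per axis = 2^15 = 32768
total tiles = 32768^2 = 1073741824
pixels per axis = 32768 * 996 = 32636928
total pixels = 32636928^2 = 1065169069277184

1065169069277184 pixels


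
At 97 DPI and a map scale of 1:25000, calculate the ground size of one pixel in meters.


pixel_cm = 2.54 / 97 ≈ 0.026186 cm
ground = pixel_cm * 25000 / 100 = 2.54 * 25000 / (97 * 100) = 63500 / 9700 ≈ 6.55 m

6.55 m


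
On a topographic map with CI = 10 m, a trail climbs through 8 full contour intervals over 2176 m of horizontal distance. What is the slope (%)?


elevation change = 8 * 10 = 80 m
slope = 80 / 2176 * 100 = 3.7%

3.7%


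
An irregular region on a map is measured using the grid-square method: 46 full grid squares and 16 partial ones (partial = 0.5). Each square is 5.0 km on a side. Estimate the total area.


effective squares = 46 + 16 * 0.5 = 54.0
area = 54.0 * 25.0 = 1350.0 km^2

1350.0 km^2


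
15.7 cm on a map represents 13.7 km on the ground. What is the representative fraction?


ground = 13.7 km = 1370000 cm; RF denominator = ground / map = 1370000 / 15.7 ≈ 87261; RF = 1:87261

1:87261


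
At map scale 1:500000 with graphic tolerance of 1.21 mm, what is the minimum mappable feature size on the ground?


ground = 1.21 mm * 500000 / 1000 = 605.0 m

605.0 m


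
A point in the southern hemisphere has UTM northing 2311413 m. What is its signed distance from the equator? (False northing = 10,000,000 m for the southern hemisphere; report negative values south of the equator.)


For southern: actual = 2311413 - 10000000 = -7688587 m

-7688587 m


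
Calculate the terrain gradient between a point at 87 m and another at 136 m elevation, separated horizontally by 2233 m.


gradient = (136 - 87) / 2233 = 49 / 2233 = 0.0219

0.0219


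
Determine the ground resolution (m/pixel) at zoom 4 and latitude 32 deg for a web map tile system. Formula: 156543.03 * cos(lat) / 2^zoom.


res = 156543.03 * cos(32) / 2^4 = 156543.03 * 0.8480481 / 16 = 8297.25 m/pixel

8297.25 m/pixel


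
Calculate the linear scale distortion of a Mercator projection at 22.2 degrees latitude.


SF = 1 / cos(22.2) = 1 / 0.925871 = 1.08

1.08


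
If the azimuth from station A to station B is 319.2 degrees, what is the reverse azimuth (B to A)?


back azimuth = (319.2 + 180) mod 360 = 139.2 degrees

139.2 degrees


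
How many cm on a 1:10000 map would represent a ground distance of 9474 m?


map_cm = 9474 * 100 / 10000 = 94.74 cm

94.74 cm


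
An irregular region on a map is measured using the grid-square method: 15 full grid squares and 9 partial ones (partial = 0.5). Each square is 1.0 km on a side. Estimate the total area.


effective squares = 15 + 9 * 0.5 = 19.5
area = 19.5 * 1.0 = 19.5 km^2

19.5 km^2


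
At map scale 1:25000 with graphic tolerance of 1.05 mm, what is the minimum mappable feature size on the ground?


ground = 1.05 mm * 25000 / 1000 = 26.25 m

26.25 m


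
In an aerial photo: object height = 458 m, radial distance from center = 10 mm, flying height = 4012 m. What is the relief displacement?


d = h * r / H = 458 * 10 / 4012 = 1.14 mm

1.14 mm


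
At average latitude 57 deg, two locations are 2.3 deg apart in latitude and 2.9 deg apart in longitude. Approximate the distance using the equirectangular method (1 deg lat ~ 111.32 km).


dlat_km = 2.3 * 111.32 = 256.036
dlon_km = 2.9 * 111.32 * cos(57) ≈ 175.825
dist = sqrt(256.036^2 + 175.825^2) ≈ 310.6 km

310.6 km


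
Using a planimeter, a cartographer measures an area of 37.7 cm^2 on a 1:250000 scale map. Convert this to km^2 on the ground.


ground_area = 37.7 * (250000/100)^2 = 235625000.0 m^2 = 235.625 km^2

235.625 km^2


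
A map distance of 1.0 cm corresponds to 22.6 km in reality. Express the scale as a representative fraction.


ground = 22.6 km = 2260000 cm; RF denominator = ground / map = 2260000 / 1.0 = 2260000; RF = 1:2260000

1:2260000


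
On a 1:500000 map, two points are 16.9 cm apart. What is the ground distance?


ground = 16.9 cm * 500000 / 100 = 84500.0 m = 84.5 km

84.5 km


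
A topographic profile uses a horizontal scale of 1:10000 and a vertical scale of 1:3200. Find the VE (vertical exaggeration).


VE = horizontal_scale / vertical_scale = 10000 / 3200 = 3.125 ≈ 3.1

3.1x


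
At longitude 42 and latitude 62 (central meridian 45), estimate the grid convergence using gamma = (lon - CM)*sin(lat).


gamma = (42 - 45) * sin(62) = -3 * 0.882948 = -2.649 degrees

-2.649 degrees


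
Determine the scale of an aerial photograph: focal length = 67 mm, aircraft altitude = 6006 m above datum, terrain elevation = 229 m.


scale = f / (H - h) = 67 mm / 5777 m = 67 / 5777000 = 1:86224

1:86224


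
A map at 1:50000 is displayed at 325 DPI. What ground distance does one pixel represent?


pixel_cm = 2.54 / 325 ≈ 0.007815 cm
ground = pixel_cm * 50000 / 100 = 2.54 * 50000 / (325 * 100) = 127000 / 32500 ≈ 3.91 m

3.91 m


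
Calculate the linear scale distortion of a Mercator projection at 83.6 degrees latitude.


SF = 1 / cos(83.6) = 1 / 0.111469 = 8.971

8.971


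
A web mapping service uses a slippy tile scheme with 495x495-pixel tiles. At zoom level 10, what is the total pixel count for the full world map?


tiles per axis = 2^10 = 1024
total tiles = 1024^2 = 1048576
pixels per axis = 1024 * 495 = 506880
total pixels = 506880^2 = 256927334400

256927334400 pixels


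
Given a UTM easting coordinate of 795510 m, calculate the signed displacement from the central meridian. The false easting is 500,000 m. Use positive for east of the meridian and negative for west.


displacement = 795510 - 500000 = 295510 m

295510 m


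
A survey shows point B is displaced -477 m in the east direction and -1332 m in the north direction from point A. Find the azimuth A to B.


az = atan2(-477, -1332) = -160.3 deg
adjusted to 0-360: 199.7 degrees

199.7 degrees


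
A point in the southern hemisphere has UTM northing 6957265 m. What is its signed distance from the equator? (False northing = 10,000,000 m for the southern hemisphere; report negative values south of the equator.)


For southern: actual = 6957265 - 10000000 = -3042735 m

-3042735 m


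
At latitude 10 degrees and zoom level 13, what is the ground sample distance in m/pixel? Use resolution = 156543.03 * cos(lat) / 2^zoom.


res = 156543.03 * cos(10) / 2^13 = 156543.03 * 0.98480775 / 8192 = 18.82 m/pixel

18.82 m/pixel


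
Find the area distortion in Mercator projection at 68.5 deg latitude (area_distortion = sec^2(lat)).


area_distortion = 1/cos^2(68.5) = 7.445

7.445


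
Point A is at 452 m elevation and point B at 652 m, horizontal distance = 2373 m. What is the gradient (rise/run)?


gradient = (652 - 452) / 2373 = 200 / 2373 = 0.0843

0.0843


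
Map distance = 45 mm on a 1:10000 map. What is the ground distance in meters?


ground = 45 mm * 10000 / 1000 = 450.0 m

450.0 m


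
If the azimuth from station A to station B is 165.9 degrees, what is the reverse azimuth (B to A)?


back azimuth = (165.9 + 180) mod 360 = 345.9 degrees

345.9 degrees


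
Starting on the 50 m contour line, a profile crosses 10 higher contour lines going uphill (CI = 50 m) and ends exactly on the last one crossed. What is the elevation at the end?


elevation = 50 + 10 * 50 = 550 m

550 m


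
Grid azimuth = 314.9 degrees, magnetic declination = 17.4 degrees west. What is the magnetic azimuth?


magnetic azimuth = grid azimuth - declination (east +ve)
mag_az = 314.9 - -17.4 = 332.3 degrees

332.3 degrees


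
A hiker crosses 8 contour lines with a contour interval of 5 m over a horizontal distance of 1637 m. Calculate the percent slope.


elevation change = 8 * 5 = 40 m
slope = 40 / 1637 * 100 = 2.4%

2.4%


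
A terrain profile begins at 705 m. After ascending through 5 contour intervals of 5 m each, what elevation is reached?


elevation = 705 + 5 * 5 = 730 m

730 m


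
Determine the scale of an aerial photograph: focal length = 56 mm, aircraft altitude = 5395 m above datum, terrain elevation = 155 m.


scale = f / (H - h) = 56 mm / 5240 m = 56 / 5240000 = 1:93571

1:93571


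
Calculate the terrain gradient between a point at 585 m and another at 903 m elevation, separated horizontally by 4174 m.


gradient = (903 - 585) / 4174 = 318 / 4174 = 0.0762

0.0762


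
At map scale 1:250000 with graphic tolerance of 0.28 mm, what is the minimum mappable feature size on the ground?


ground = 0.28 mm * 250000 / 1000 = 70.0 m

70.0 m


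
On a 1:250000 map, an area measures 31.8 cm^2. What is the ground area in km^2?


ground_area = 31.8 * (250000/100)^2 = 198750000.0 m^2 = 198.75 km^2

198.75 km^2


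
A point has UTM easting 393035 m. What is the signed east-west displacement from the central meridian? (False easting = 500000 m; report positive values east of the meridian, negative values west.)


displacement = 393035 - 500000 = -106965 m

-106965 m


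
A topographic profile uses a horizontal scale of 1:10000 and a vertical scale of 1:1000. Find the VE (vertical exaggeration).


VE = horizontal_scale / vertical_scale = 10000 / 1000 = 10.0

10.0x


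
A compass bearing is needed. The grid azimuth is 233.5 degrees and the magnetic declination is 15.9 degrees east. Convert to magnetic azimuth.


magnetic azimuth = grid azimuth - declination (east +ve)
mag_az = 233.5 - 15.9 = 217.6 degrees

217.6 degrees


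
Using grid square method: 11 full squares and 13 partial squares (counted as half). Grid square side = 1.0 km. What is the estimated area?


effective squares = 11 + 13 * 0.5 = 17.5
area = 17.5 * 1.0 = 17.5 km^2

17.5 km^2
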